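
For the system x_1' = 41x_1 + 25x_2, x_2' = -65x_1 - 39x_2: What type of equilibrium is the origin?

unstable spiral

A = [[41,25],[-65,-39]]; det(A-λI) = λ^2 - 2λ + 26.
λ = 1 ± 5i: positive real part.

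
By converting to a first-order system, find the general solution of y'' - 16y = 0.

Let x_1 = y, x_2 = y'. Then x_1' = x_2 and x_2' = 16x_1.
A = [[0,1],[16,0]]; det(A-λI) = λ^2 - 16.
Eigenvalues λ = -4, 4 with eigenvectors (1,-4), (1,4).

y(t) = c_1e^(-4t) + c_2e^(4t)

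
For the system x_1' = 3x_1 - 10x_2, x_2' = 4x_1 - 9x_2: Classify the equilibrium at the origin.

A = [[3,-10],[4,-9]]; det(A-λI) = λ^2 + 6λ + 13.
λ = -3 ± 2i: negative real part.

stable spiral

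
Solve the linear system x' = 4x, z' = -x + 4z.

Coefficient matrix A = [[4, 0], [-1, 4]].
Characteristic polynomial det(A - λI) = λ^2 - 8λ + 16 = 0.
Single eigenvalue λ = 4 with algebraic multiplicity 2.
Eigenvector v = (0,1); generalized eigenvector w with (A-λI)w=v is (-1,-2).
General solution: e^(4t)[C_1·v + C_2·(t·v + w)].

x(t) = -C_2e^(4t), z(t) = C_1e^(4t) + C_2te^(4t) - 2C_2e^(4t)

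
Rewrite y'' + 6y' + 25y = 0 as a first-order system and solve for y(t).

y(t) = C_1e^(-3t)cos(4t) + C_2e^(-3t)sin(4t)

Let x_1 = y, x_2 = y'. Then x_1' = x_2 and x_2' = -25x_1 - 6x_2.
A = [[0,1],[-25,-6]]; det(A-λI) = λ^2 + 6λ + 25.
Eigenvalues λ = -3 ± 4i.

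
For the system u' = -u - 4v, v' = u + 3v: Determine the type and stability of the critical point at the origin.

A = [[-1,-4],[1,3]]; det(A-λI) = λ^2 - 2λ + 1.
repeated λ = 1 with a single eigenvector.

unstable improper node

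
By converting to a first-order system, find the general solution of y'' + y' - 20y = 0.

y(t) = C_1e^(4t) + C_2e^(-5t)

Let x_1 = y, x_2 = y'. Then x_1' = x_2 and x_2' = 20x_1 - x_2.
A = [[0,1],[20,-1]]; det(A-λI) = λ^2 + λ - 20.
Eigenvalues λ = 4, -5 with eigenvectors (1,4), (1,-5).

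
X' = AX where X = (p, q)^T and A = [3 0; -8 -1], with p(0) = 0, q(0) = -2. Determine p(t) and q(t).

Coefficient matrix A = [[3, 0], [-8, -1]].
Characteristic polynomial det(A - λI) = λ^2 - 2λ - 3 = 0.
Eigenvalues λ = -1, 3.
For λ=-1: (A-λI) row 1 is [4, 0], so an eigenvector is (0, -1).
For λ=3: (A-λI) row 2 is [-8, -4], so an eigenvector is (1, -2).
General solution: c_1e^(-t)(0,-1) + c_2e^(3t)(1,-2).
Applying p(0)=0, q(0)=-2 gives c_1=2, c_2=0.

p(t) = 0, q(t) = -2e^(-t)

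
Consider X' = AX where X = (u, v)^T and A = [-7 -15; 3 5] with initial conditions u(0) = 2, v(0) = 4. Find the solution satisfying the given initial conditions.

Coefficient matrix A = [[-7, -15], [3, 5]].
Characteristic polynomial det(A - λI) = λ^2 + 2λ + 10 = 0.
Eigenvalues λ = -1 ± 3i (complex conjugate pair).
For λ=-1+3i: an eigenvector is (-1,0) - i(2,-1) = (-1 - 2i, 0 + i).
A real fundamental pair from Re and Im of e^((-1+3i)t)v: X_1 = e^(-t)(cos(3t)·(-1,0) + sin(3t)·(2,-1)), X_2 = e^(-t)(sin(3t)·(-1,0) - cos(3t)·(2,-1)).
General solution: K_1X_1 + K_2X_2.
Applying u(0)=2, v(0)=4 gives K_1=-10, K_2=4.

u(t) = -24e^(-t)sin(3t) + 2e^(-t)cos(3t), v(t) = 10e^(-t)sin(3t) + 4e^(-t)cos(3t)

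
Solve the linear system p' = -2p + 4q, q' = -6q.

p(t) = -c_1e^(-6t) - c_2e^(-2t), q(t) = c_1e^(-6t)

Coefficient matrix A = [[-2, 4], [0, -6]].
Characteristic polynomial det(A - λI) = λ^2 + 8λ + 12 = 0.
Eigenvalues λ = -6, -2.
For λ=-6: (A-λI) row 1 is [4, 4], so an eigenvector is (-1, 1).
For λ=-2: (A-λI) row 1 is [0, 4], so an eigenvector is (-1, 0).
General solution: c_1e^(-6t)(-1,1) + c_2e^(-2t)(-1,0).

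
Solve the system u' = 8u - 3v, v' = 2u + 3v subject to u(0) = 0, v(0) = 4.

u(t) = -12e^(6t) + 12e^(5t), v(t) = -8e^(6t) + 12e^(5t)

Coefficient matrix A = [[8, -3], [2, 3]].
Characteristic polynomial det(A - λI) = λ^2 - 11λ + 30 = 0.
Eigenvalues λ = 5, 6.
For λ=5: (A-λI) row 1 is [3, -3], so an eigenvector is (-1, -1).
For λ=6: (A-λI) row 1 is [2, -3], so an eigenvector is (3, 2).
General solution: C_1e^(5t)(-1,-1) + C_2e^(6t)(3,2).
Applying u(0)=0, v(0)=4 gives C_1=-12, C_2=-4.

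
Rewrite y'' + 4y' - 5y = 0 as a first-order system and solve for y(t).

y(t) = C_1e^(t) + C_2e^(-5t)

Let x_1 = y, x_2 = y'. Then x_1' = x_2 and x_2' = 5x_1 - 4x_2.
A = [[0,1],[5,-4]]; det(A-λI) = λ^2 + 4λ - 5.
Eigenvalues λ = 1, -5 with eigenvectors (1,1), (1,-5).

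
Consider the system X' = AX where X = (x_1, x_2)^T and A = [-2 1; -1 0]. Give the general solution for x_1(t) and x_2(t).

x_1(t) = -C_1e^(-t) - C_2te^(-t) + 2C_2e^(-t), x_2(t) = -C_1e^(-t) - C_2te^(-t) + C_2e^(-t)

Coefficient matrix A = [[-2, 1], [-1, 0]].
Characteristic polynomial det(A - λI) = λ^2 + 2λ + 1 = 0.
Single eigenvalue λ = -1 with algebraic multiplicity 2.
Eigenvector v = (-1,-1); generalized eigenvector w with (A-λI)w=v is (2,1).
General solution: e^(-t)[C_1·v + C_2·(t·v + w)].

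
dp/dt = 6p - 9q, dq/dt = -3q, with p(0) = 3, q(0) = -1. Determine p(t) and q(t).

p(t) = 4e^(6t) - e^(-3t), q(t) = -e^(-3t)

Coefficient matrix A = [[6, -9], [0, -3]].
Characteristic polynomial det(A - λI) = λ^2 - 3λ - 18 = 0.
Eigenvalues λ = -3, 6.
For λ=-3: (A-λI) row 1 is [9, -9], so an eigenvector is (1, 1).
For λ=6: (A-λI) row 1 is [0, -9], so an eigenvector is (-1, 0).
General solution: c_1e^(-3t)(1,1) + c_2e^(6t)(-1,0).
Applying p(0)=3, q(0)=-1 gives c_1=-1, c_2=-4.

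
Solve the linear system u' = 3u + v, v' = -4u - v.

u(t) = -K_1e^(t) - K_2te^(t), v(t) = 2K_1e^(t) + 2K_2te^(t) - K_2e^(t)

Coefficient matrix A = [[3, 1], [-4, -1]].
Characteristic polynomial det(A - λI) = λ^2 - 2λ + 1 = 0.
Single eigenvalue λ = 1 with algebraic multiplicity 2.
Eigenvector v = (-1,2); generalized eigenvector w with (A-λI)w=v is (0,-1).
General solution: e^(t)[K_1·v + K_2·(t·v + w)].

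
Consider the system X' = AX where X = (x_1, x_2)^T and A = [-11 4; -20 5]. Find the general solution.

Coefficient matrix A = [[-11, 4], [-20, 5]].
Characteristic polynomial det(A - λI) = λ^2 + 6λ + 25 = 0.
Eigenvalues λ = -3 ± 4i (complex conjugate pair).
For λ=-3+4i: an eigenvector is (1,2) - i(0,-1) = (1, 2 + i).
A real fundamental pair from Re and Im of e^((-3+4i)t)v: X_1 = e^(-3t)(cos(4t)·(1,2) + sin(4t)·(0,-1)), X_2 = e^(-3t)(sin(4t)·(1,2) - cos(4t)·(0,-1)).
General solution: c_1X_1 + c_2X_2.

x_1(t) = c_1e^(-3t)cos(4t) + c_2e^(-3t)sin(4t), x_2(t) = -c_1e^(-3t)sin(4t) + 2c_1e^(-3t)cos(4t) + 2c_2e^(-3t)sin(4t) + c_2e^(-3t)cos(4t)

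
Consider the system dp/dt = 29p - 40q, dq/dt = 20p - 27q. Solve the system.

p(t) = 3C_1e^(t)sin(4t) - C_1e^(t)cos(4t) - C_2e^(t)sin(4t) - 3C_2e^(t)cos(4t), q(t) = 2C_1e^(t)sin(4t) - C_1e^(t)cos(4t) - C_2e^(t)sin(4t) - 2C_2e^(t)cos(4t)

Coefficient matrix A = [[29, -40], [20, -27]].
Characteristic polynomial det(A - λI) = λ^2 - 2λ + 17 = 0.
Eigenvalues λ = 1 ± 4i (complex conjugate pair).
For λ=1+4i: an eigenvector is (-1,-1) - i(3,2) = (-1 - 3i, -1 - 2i).
A real fundamental pair from Re and Im of e^((1+4i)t)v: X_1 = e^(t)(cos(4t)·(-1,-1) + sin(4t)·(3,2)), X_2 = e^(t)(sin(4t)·(-1,-1) - cos(4t)·(3,2)).
General solution: C_1X_1 + C_2X_2.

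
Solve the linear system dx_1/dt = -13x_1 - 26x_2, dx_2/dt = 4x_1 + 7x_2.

x_1(t) = -2C_1e^(-3t)sin(2t) + 3C_1e^(-3t)cos(2t) + 3C_2e^(-3t)sin(2t) + 2C_2e^(-3t)cos(2t), x_2(t) = C_1e^(-3t)sin(2t) - C_1e^(-3t)cos(2t) - C_2e^(-3t)sin(2t) - C_2e^(-3t)cos(2t)

Coefficient matrix A = [[-13, -26], [4, 7]].
Characteristic polynomial det(A - λI) = λ^2 + 6λ + 13 = 0.
Eigenvalues λ = -3 ± 2i (complex conjugate pair).
For λ=-3+2i: an eigenvector is (3,-1) - i(-2,1) = (3 + 2i, -1 - i).
A real fundamental pair from Re and Im of e^((-3+2i)t)v: X_1 = e^(-3t)(cos(2t)·(3,-1) + sin(2t)·(-2,1)), X_2 = e^(-3t)(sin(2t)·(3,-1) - cos(2t)·(-2,1)).
General solution: C_1X_1 + C_2X_2.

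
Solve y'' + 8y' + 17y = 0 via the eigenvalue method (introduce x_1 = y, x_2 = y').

Let x_1 = y, x_2 = y'. Then x_1' = x_2 and x_2' = -17x_1 - 8x_2.
A = [[0,1],[-17,-8]]; det(A-λI) = λ^2 + 8λ + 17.
Eigenvalues λ = -4 ± i.

y(t) = c_1e^(-4t)cos(t) + c_2e^(-4t)sin(t)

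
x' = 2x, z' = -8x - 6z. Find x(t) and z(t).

Coefficient matrix A = [[2, 0], [-8, -6]].
Characteristic polynomial det(A - λI) = λ^2 + 4λ - 12 = 0.
Eigenvalues λ = 2, -6.
For λ=2: (A-λI) row 2 is [-8, -8], so an eigenvector is (1, -1).
For λ=-6: (A-λI) row 1 is [8, 0], so an eigenvector is (0, 1).
General solution: C_1e^(2t)(1,-1) + C_2e^(-6t)(0,1).

x(t) = C_1e^(2t), z(t) = -C_1e^(2t) + C_2e^(-6t)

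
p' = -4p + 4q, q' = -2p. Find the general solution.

Coefficient matrix A = [[-4, 4], [-2, 0]].
Characteristic polynomial det(A - λI) = λ^2 + 4λ + 8 = 0.
Eigenvalues λ = -2 ± 2i (complex conjugate pair).
For λ=-2+2i: an eigenvector is (-1,0) - i(1,1) = (-1 - i, 0 - i).
A real fundamental pair from Re and Im of e^((-2+2i)t)v: X_1 = e^(-2t)(cos(2t)·(-1,0) + sin(2t)·(1,1)), X_2 = e^(-2t)(sin(2t)·(-1,0) - cos(2t)·(1,1)).
General solution: K_1X_1 + K_2X_2.

p(t) = K_1e^(-2t)sin(2t) - K_1e^(-2t)cos(2t) - K_2e^(-2t)sin(2t) - K_2e^(-2t)cos(2t), q(t) = K_1e^(-2t)sin(2t) - K_2e^(-2t)cos(2t)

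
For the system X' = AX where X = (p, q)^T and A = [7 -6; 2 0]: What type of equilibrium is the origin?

A = [[7,-6],[2,0]]; det(A-λI) = λ^2 - 7λ + 12.
λ = 3, 4: both positive.

unstable node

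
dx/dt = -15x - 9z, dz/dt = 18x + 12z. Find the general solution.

Coefficient matrix A = [[-15, -9], [18, 12]].
Characteristic polynomial det(A - λI) = λ^2 + 3λ - 18 = 0.
Eigenvalues λ = 3, -6.
For λ=3: (A-λI) row 1 is [-18, -9], so an eigenvector is (1, -2).
For λ=-6: (A-λI) row 1 is [-9, -9], so an eigenvector is (1, -1).
General solution: c_1e^(3t)(1,-2) + c_2e^(-6t)(1,-1).

x(t) = c_1e^(3t) + c_2e^(-6t), z(t) = -2c_1e^(3t) - c_2e^(-6t)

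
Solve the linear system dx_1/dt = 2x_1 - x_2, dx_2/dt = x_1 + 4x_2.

x_1(t) = c_1e^(3t) + c_2te^(3t) + c_2e^(3t), x_2(t) = -c_1e^(3t) - c_2te^(3t) - 2c_2e^(3t)

Coefficient matrix A = [[2, -1], [1, 4]].
Characteristic polynomial det(A - λI) = λ^2 - 6λ + 9 = 0.
Single eigenvalue λ = 3 with algebraic multiplicity 2.
Eigenvector v = (1,-1); generalized eigenvector w with (A-λI)w=v is (1,-2).
General solution: e^(3t)[c_1·v + c_2·(t·v + w)].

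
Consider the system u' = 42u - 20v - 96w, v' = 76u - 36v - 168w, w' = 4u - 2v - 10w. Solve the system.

u(t) = K_1e^(2t) + 6K_2e^(-4t) + 4K_3e^(-2t), v(t) = 2K_1e^(2t) + 9K_2e^(-4t) + 4K_3e^(-2t), w(t) = K_2e^(-4t) + K_3e^(-2t)

Coefficient matrix A = [[42, -20, -96], [76, -36, -168], [4, -2, -10]].
det(A - λI) = 0 gives eigenvalues λ = 2, -4, -2.
For λ=2: eigenvector (1,2,0).
For λ=-4: eigenvector (6,9,1).
For λ=-2: eigenvector (4,4,1).
General solution: K_1e^(2t)(1,2,0) + K_2e^(-4t)(6,9,1) + K_3e^(-2t)(4,4,1).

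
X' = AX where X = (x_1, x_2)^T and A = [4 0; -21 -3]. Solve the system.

Coefficient matrix A = [[4, 0], [-21, -3]].
Characteristic polynomial det(A - λI) = λ^2 - λ - 12 = 0.
Eigenvalues λ = -3, 4.
For λ=-3: (A-λI) row 1 is [7, 0], so an eigenvector is (0, -1).
For λ=4: (A-λI) row 2 is [-21, -7], so an eigenvector is (-1, 3).
General solution: K_1e^(-3t)(0,-1) + K_2e^(4t)(-1,3).

x_1(t) = -K_2e^(4t), x_2(t) = -K_1e^(-3t) + 3K_2e^(4t)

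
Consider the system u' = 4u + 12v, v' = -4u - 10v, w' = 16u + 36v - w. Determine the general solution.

u(t) = -2C_2e^(-2t) - 3C_3e^(-4t), v(t) = C_2e^(-2t) + 2C_3e^(-4t), w(t) = C_1e^(-t) - 4C_2e^(-2t) - 8C_3e^(-4t)

Coefficient matrix A = [[4, 12, 0], [-4, -10, 0], [16, 36, -1]].
det(A - λI) = 0 gives eigenvalues λ = -1, -2, -4.
For λ=-1: eigenvector (0,0,1).
For λ=-2: eigenvector (-2,1,-4).
For λ=-4: eigenvector (-3,2,-8).
General solution: C_1e^(-t)(0,0,1) + C_2e^(-2t)(-2,1,-4) + C_3e^(-4t)(-3,2,-8).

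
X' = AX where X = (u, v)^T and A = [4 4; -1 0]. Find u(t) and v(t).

u(t) = -2C_1e^(2t) - 2C_2te^(2t) + C_2e^(2t), v(t) = C_1e^(2t) + C_2te^(2t) - C_2e^(2t)

Coefficient matrix A = [[4, 4], [-1, 0]].
Characteristic polynomial det(A - λI) = λ^2 - 4λ + 4 = 0.
Single eigenvalue λ = 2 with algebraic multiplicity 2.
Eigenvector v = (-2,1); generalized eigenvector w with (A-λI)w=v is (1,-1).
General solution: e^(2t)[C_1·v + C_2·(t·v + w)].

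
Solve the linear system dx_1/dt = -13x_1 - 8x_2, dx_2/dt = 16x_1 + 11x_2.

Coefficient matrix A = [[-13, -8], [16, 11]].
Characteristic polynomial det(A - λI) = λ^2 + 2λ - 15 = 0.
Eigenvalues λ = 3, -5.
For λ=3: (A-λI) row 1 is [-16, -8], so an eigenvector is (1, -2).
For λ=-5: (A-λI) row 1 is [-8, -8], so an eigenvector is (1, -1).
General solution: c_1e^(3t)(1,-2) + c_2e^(-5t)(1,-1).

x_1(t) = c_1e^(3t) + c_2e^(-5t), x_2(t) = -2c_1e^(3t) - c_2e^(-5t)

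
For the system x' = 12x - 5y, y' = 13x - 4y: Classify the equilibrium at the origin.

unstable spiral

A = [[12,-5],[13,-4]]; det(A-λI) = λ^2 - 8λ + 17.
λ = 4 ± i: positive real part.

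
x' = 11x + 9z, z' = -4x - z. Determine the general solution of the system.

Coefficient matrix A = [[11, 9], [-4, -1]].
Characteristic polynomial det(A - λI) = λ^2 - 10λ + 25 = 0.
Single eigenvalue λ = 5 with algebraic multiplicity 2.
Eigenvector v = (3,-2); generalized eigenvector w with (A-λI)w=v is (-1,1).
General solution: e^(5t)[c_1·v + c_2·(t·v + w)].

x(t) = 3c_1e^(5t) + 3c_2te^(5t) - c_2e^(5t), z(t) = -2c_1e^(5t) - 2c_2te^(5t) + c_2e^(5t)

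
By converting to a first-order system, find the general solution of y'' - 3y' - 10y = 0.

Let x_1 = y, x_2 = y'. Then x_1' = x_2 and x_2' = 10x_1 + 3x_2.
A = [[0,1],[10,3]]; det(A-λI) = λ^2 - 3λ - 10.
Eigenvalues λ = 5, -2 with eigenvectors (1,5), (1,-2).

y(t) = c_1e^(5t) + c_2e^(-2t)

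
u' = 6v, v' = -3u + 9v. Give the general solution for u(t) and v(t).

Coefficient matrix A = [[0, 6], [-3, 9]].
Characteristic polynomial det(A - λI) = λ^2 - 9λ + 18 = 0.
Eigenvalues λ = 6, 3.
For λ=6: (A-λI) row 1 is [-6, 6], so an eigenvector is (1, 1).
For λ=3: (A-λI) row 1 is [-3, 6], so an eigenvector is (-2, -1).
General solution: K_1e^(6t)(1,1) + K_2e^(3t)(-2,-1).

u(t) = K_1e^(6t) - 2K_2e^(3t), v(t) = K_1e^(6t) - K_2e^(3t)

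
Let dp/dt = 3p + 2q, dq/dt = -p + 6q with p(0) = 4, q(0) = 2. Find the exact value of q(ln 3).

A = [[3,2],[-1,6]]; eigenvalues λ = 4, 5.
Eigenvectors: (2,1) for λ=4, (1,1) for λ=5.
From the initial condition, c_1 = 2, c_2 = 0.
q(ln 3) = (2)(3^4)(1) + (0)(3^5)(1) = 162.

162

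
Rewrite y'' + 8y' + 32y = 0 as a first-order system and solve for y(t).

Let x_1 = y, x_2 = y'. Then x_1' = x_2 and x_2' = -32x_1 - 8x_2.
A = [[0,1],[-32,-8]]; det(A-λI) = λ^2 + 8λ + 32.
Eigenvalues λ = -4 ± 4i.

y(t) = K_1e^(-4t)cos(4t) + K_2e^(-4t)sin(4t)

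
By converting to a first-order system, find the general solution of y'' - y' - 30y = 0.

y(t) = c_1e^(-5t) + c_2e^(6t)

Let x_1 = y, x_2 = y'. Then x_1' = x_2 and x_2' = 30x_1 + x_2.
A = [[0,1],[30,1]]; det(A-λI) = λ^2 - λ - 30.
Eigenvalues λ = -5, 6 with eigenvectors (1,-5), (1,6).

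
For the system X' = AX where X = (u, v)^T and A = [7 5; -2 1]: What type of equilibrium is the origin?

unstable spiral

A = [[7,5],[-2,1]]; det(A-λI) = λ^2 - 8λ + 17.
λ = 4 ± i: positive real part.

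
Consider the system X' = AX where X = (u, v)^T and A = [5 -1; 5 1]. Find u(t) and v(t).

Coefficient matrix A = [[5, -1], [5, 1]].
Characteristic polynomial det(A - λI) = λ^2 - 6λ + 10 = 0.
Eigenvalues λ = 3 ± i (complex conjugate pair).
For λ=3+i: an eigenvector is (0,-1) - i(1,2) = (0 - i, -1 - 2i).
A real fundamental pair from Re and Im of e^((3+i)t)v: X_1 = e^(3t)(cos(t)·(0,-1) + sin(t)·(1,2)), X_2 = e^(3t)(sin(t)·(0,-1) - cos(t)·(1,2)).
General solution: K_1X_1 + K_2X_2.

u(t) = K_1e^(3t)sin(t) - K_2e^(3t)cos(t), v(t) = 2K_1e^(3t)sin(t) - K_1e^(3t)cos(t) - K_2e^(3t)sin(t) - 2K_2e^(3t)cos(t)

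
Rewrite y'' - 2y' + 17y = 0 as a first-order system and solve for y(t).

Let x_1 = y, x_2 = y'. Then x_1' = x_2 and x_2' = -17x_1 + 2x_2.
A = [[0,1],[-17,2]]; det(A-λI) = λ^2 - 2λ + 17.
Eigenvalues λ = 1 ± 4i.

y(t) = C_1e^(t)cos(4t) + C_2e^(t)sin(4t)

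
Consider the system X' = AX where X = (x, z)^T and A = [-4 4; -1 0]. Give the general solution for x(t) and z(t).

Coefficient matrix A = [[-4, 4], [-1, 0]].
Characteristic polynomial det(A - λI) = λ^2 + 4λ + 4 = 0.
Single eigenvalue λ = -2 with algebraic multiplicity 2.
Eigenvector v = (-2,-1); generalized eigenvector w with (A-λI)w=v is (1,0).
General solution: e^(-2t)[K_1·v + K_2·(t·v + w)].

x(t) = -2K_1e^(-2t) - 2K_2te^(-2t) + K_2e^(-2t), z(t) = -K_1e^(-2t) - K_2te^(-2t)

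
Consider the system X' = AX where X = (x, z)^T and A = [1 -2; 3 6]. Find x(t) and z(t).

Coefficient matrix A = [[1, -2], [3, 6]].
Characteristic polynomial det(A - λI) = λ^2 - 7λ + 12 = 0.
Eigenvalues λ = 3, 4.
For λ=3: (A-λI) row 1 is [-2, -2], so an eigenvector is (1, -1).
For λ=4: (A-λI) row 1 is [-3, -2], so an eigenvector is (-2, 3).
General solution: C_1e^(3t)(1,-1) + C_2e^(4t)(-2,3).

x(t) = C_1e^(3t) - 2C_2e^(4t), z(t) = -C_1e^(3t) + 3C_2e^(4t)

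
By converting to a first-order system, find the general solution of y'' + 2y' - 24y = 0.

Let x_1 = y, x_2 = y'. Then x_1' = x_2 and x_2' = 24x_1 - 2x_2.
A = [[0,1],[24,-2]]; det(A-λI) = λ^2 + 2λ - 24.
Eigenvalues λ = 4, -6 with eigenvectors (1,4), (1,-6).

y(t) = C_1e^(4t) + C_2e^(-6t)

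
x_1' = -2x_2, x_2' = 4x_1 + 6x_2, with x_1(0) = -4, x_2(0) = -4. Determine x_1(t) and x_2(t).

x_1(t) = 8e^(4t) - 12e^(2t), x_2(t) = -16e^(4t) + 12e^(2t)

Coefficient matrix A = [[0, -2], [4, 6]].
Characteristic polynomial det(A - λI) = λ^2 - 6λ + 8 = 0.
Eigenvalues λ = 2, 4.
For λ=2: (A-λI) row 1 is [-2, -2], so an eigenvector is (-1, 1).
For λ=4: (A-λI) row 1 is [-4, -2], so an eigenvector is (-1, 2).
General solution: c_1e^(2t)(-1,1) + c_2e^(4t)(-1,2).
Applying x_1(0)=-4, x_2(0)=-4 gives c_1=12, c_2=-8.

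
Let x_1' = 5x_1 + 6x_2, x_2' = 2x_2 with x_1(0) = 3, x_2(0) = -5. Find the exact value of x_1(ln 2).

-184

A = [[5,6],[0,2]]; eigenvalues λ = 2, 5.
Eigenvectors: (-2,1) for λ=2, (-1,0) for λ=5.
From the initial condition, c_1 = -5, c_2 = 7.
x_1(ln 2) = (-5)(2^2)(-2) + (7)(2^5)(-1) = -184.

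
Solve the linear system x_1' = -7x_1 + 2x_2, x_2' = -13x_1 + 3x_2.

Coefficient matrix A = [[-7, 2], [-13, 3]].
Characteristic polynomial det(A - λI) = λ^2 + 4λ + 5 = 0.
Eigenvalues λ = -2 ± i (complex conjugate pair).
For λ=-2+i: an eigenvector is (-1,-2) - i(1,3) = (-1 - i, -2 - 3i).
A real fundamental pair from Re and Im of e^((-2+i)t)v: X_1 = e^(-2t)(cos(t)·(-1,-2) + sin(t)·(1,3)), X_2 = e^(-2t)(sin(t)·(-1,-2) - cos(t)·(1,3)).
General solution: C_1X_1 + C_2X_2.

x_1(t) = C_1e^(-2t)sin(t) - C_1e^(-2t)cos(t) - C_2e^(-2t)sin(t) - C_2e^(-2t)cos(t), x_2(t) = 3C_1e^(-2t)sin(t) - 2C_1e^(-2t)cos(t) - 2C_2e^(-2t)sin(t) - 3C_2e^(-2t)cos(t)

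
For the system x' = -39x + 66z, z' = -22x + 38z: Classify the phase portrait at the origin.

saddle

A = [[-39,66],[-22,38]]; det(A-λI) = λ^2 + λ - 30.
λ = 5, -6: opposite signs.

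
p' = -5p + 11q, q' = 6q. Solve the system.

Coefficient matrix A = [[-5, 11], [0, 6]].
Characteristic polynomial det(A - λI) = λ^2 - λ - 30 = 0.
Eigenvalues λ = 6, -5.
For λ=6: (A-λI) row 1 is [-11, 11], so an eigenvector is (-1, -1).
For λ=-5: (A-λI) row 1 is [0, 11], so an eigenvector is (1, 0).
General solution: c_1e^(6t)(-1,-1) + c_2e^(-5t)(1,0).

p(t) = -c_1e^(6t) + c_2e^(-5t), q(t) = -c_1e^(6t)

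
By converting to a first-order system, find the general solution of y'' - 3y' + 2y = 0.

y(t) = c_1e^(2t) + c_2e^(t)

Let x_1 = y, x_2 = y'. Then x_1' = x_2 and x_2' = -2x_1 + 3x_2.
A = [[0,1],[-2,3]]; det(A-λI) = λ^2 - 3λ + 2.
Eigenvalues λ = 2, 1 with eigenvectors (1,2), (1,1).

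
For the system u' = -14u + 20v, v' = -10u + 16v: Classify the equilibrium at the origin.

A = [[-14,20],[-10,16]]; det(A-λI) = λ^2 - 2λ - 24.
λ = -4, 6: opposite signs.

saddle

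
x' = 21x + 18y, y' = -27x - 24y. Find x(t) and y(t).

x(t) = -2C_1e^(-6t) + C_2e^(3t), y(t) = 3C_1e^(-6t) - C_2e^(3t)

Coefficient matrix A = [[21, 18], [-27, -24]].
Characteristic polynomial det(A - λI) = λ^2 + 3λ - 18 = 0.
Eigenvalues λ = -6, 3.
For λ=-6: (A-λI) row 1 is [27, 18], so an eigenvector is (-2, 3).
For λ=3: (A-λI) row 1 is [18, 18], so an eigenvector is (1, -1).
General solution: C_1e^(-6t)(-2,3) + C_2e^(3t)(1,-1).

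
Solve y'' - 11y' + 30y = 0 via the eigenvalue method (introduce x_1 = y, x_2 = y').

Let x_1 = y, x_2 = y'. Then x_1' = x_2 and x_2' = -30x_1 + 11x_2.
A = [[0,1],[-30,11]]; det(A-λI) = λ^2 - 11λ + 30.
Eigenvalues λ = 5, 6 with eigenvectors (1,5), (1,6).

y(t) = C_1e^(5t) + C_2e^(6t)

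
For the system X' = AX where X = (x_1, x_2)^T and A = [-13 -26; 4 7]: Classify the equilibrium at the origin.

A = [[-13,-26],[4,7]]; det(A-λI) = λ^2 + 6λ + 13.
λ = -3 ± 2i: negative real part.

stable spiral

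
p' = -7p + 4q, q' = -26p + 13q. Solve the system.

Coefficient matrix A = [[-7, 4], [-26, 13]].
Characteristic polynomial det(A - λI) = λ^2 - 6λ + 13 = 0.
Eigenvalues λ = 3 ± 2i (complex conjugate pair).
For λ=3+2i: an eigenvector is (1,2) - i(-1,-3) = (1 + i, 2 + 3i).
A real fundamental pair from Re and Im of e^((3+2i)t)v: X_1 = e^(3t)(cos(2t)·(1,2) + sin(2t)·(-1,-3)), X_2 = e^(3t)(sin(2t)·(1,2) - cos(2t)·(-1,-3)).
General solution: c_1X_1 + c_2X_2.

p(t) = -c_1e^(3t)sin(2t) + c_1e^(3t)cos(2t) + c_2e^(3t)sin(2t) + c_2e^(3t)cos(2t), q(t) = -3c_1e^(3t)sin(2t) + 2c_1e^(3t)cos(2t) + 2c_2e^(3t)sin(2t) + 3c_2e^(3t)cos(2t)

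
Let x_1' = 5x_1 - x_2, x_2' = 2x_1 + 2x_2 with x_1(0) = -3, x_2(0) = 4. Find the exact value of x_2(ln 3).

A = [[5,-1],[2,2]]; eigenvalues λ = 3, 4.
Eigenvectors: (1,2) for λ=3, (1,1) for λ=4.
From the initial condition, c_1 = 7, c_2 = -10.
x_2(ln 3) = (7)(3^3)(2) + (-10)(3^4)(1) = -432.

-432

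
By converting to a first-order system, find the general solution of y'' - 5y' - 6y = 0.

y(t) = C_1e^(6t) + C_2e^(-t)

Let x_1 = y, x_2 = y'. Then x_1' = x_2 and x_2' = 6x_1 + 5x_2.
A = [[0,1],[6,5]]; det(A-λI) = λ^2 - 5λ - 6.
Eigenvalues λ = 6, -1 with eigenvectors (1,6), (1,-1).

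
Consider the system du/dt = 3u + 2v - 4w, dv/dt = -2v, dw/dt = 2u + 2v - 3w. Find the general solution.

u(t) = -C_1e^(-t) - 2C_2e^(-2t) + 2C_3e^(t), v(t) = C_2e^(-2t), w(t) = -C_1e^(-t) - 2C_2e^(-2t) + C_3e^(t)

Coefficient matrix A = [[3, 2, -4], [0, -2, 0], [2, 2, -3]].
det(A - λI) = 0 gives eigenvalues λ = -1, -2, 1.
For λ=-1: eigenvector (-1,0,-1).
For λ=-2: eigenvector (-2,1,-2).
For λ=1: eigenvector (2,0,1).
General solution: C_1e^(-t)(-1,0,-1) + C_2e^(-2t)(-2,1,-2) + C_3e^(t)(2,0,1).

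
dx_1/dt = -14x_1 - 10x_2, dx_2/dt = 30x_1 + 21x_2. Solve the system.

x_1(t) = 2K_1e^(t) + K_2e^(6t), x_2(t) = -3K_1e^(t) - 2K_2e^(6t)

Coefficient matrix A = [[-14, -10], [30, 21]].
Characteristic polynomial det(A - λI) = λ^2 - 7λ + 6 = 0.
Eigenvalues λ = 1, 6.
For λ=1: (A-λI) row 1 is [-15, -10], so an eigenvector is (2, -3).
For λ=6: (A-λI) row 1 is [-20, -10], so an eigenvector is (1, -2).
General solution: K_1e^(t)(2,-3) + K_2e^(6t)(1,-2).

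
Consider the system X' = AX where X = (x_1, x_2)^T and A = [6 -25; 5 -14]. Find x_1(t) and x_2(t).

Coefficient matrix A = [[6, -25], [5, -14]].
Characteristic polynomial det(A - λI) = λ^2 + 8λ + 41 = 0.
Eigenvalues λ = -4 ± 5i (complex conjugate pair).
For λ=-4+5i: an eigenvector is (-2,-1) - i(1,0) = (-2 - i, -1).
A real fundamental pair from Re and Im of e^((-4+5i)t)v: X_1 = e^(-4t)(cos(5t)·(-2,-1) + sin(5t)·(1,0)), X_2 = e^(-4t)(sin(5t)·(-2,-1) - cos(5t)·(1,0)).
General solution: C_1X_1 + C_2X_2.

x_1(t) = C_1e^(-4t)sin(5t) - 2C_1e^(-4t)cos(5t) - 2C_2e^(-4t)sin(5t) - C_2e^(-4t)cos(5t), x_2(t) = -C_1e^(-4t)cos(5t) - C_2e^(-4t)sin(5t)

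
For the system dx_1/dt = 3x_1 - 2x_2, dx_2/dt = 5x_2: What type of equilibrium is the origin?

A = [[3,-2],[0,5]]; det(A-λI) = λ^2 - 8λ + 15.
λ = 3, 5: both positive.

unstable node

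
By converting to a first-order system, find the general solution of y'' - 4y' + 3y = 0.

y(t) = C_1e^(t) + C_2e^(3t)

Let x_1 = y, x_2 = y'. Then x_1' = x_2 and x_2' = -3x_1 + 4x_2.
A = [[0,1],[-3,4]]; det(A-λI) = λ^2 - 4λ + 3.
Eigenvalues λ = 1, 3 with eigenvectors (1,1), (1,3).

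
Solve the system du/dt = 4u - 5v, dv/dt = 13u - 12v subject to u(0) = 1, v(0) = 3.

u(t) = -7e^(-4t)sin(t) + e^(-4t)cos(t), v(t) = -11e^(-4t)sin(t) + 3e^(-4t)cos(t)

Coefficient matrix A = [[4, -5], [13, -12]].
Characteristic polynomial det(A - λI) = λ^2 + 8λ + 17 = 0.
Eigenvalues λ = -4 ± i (complex conjugate pair).
For λ=-4+i: an eigenvector is (1,2) - i(-2,-3) = (1 + 2i, 2 + 3i).
A real fundamental pair from Re and Im of e^((-4+i)t)v: X_1 = e^(-4t)(cos(t)·(1,2) + sin(t)·(-2,-3)), X_2 = e^(-4t)(sin(t)·(1,2) - cos(t)·(-2,-3)).
General solution: C_1X_1 + C_2X_2.
Applying u(0)=1, v(0)=3 gives C_1=3, C_2=-1.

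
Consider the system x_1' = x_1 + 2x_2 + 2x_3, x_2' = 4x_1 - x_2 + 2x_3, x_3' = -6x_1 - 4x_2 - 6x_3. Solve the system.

Coefficient matrix A = [[1, 2, 2], [4, -1, 2], [-6, -4, -6]].
det(A - λI) = 0 gives eigenvalues λ = -2, -1, -3.
For λ=-2: eigenvector (-2,-2,5).
For λ=-1: eigenvector (1,1,-2).
For λ=-3: eigenvector (1,0,-2).
General solution: c_1e^(-2t)(-2,-2,5) + c_2e^(-t)(1,1,-2) + c_3e^(-3t)(1,0,-2).

x_1(t) = -2c_1e^(-2t) + c_2e^(-t) + c_3e^(-3t), x_2(t) = -2c_1e^(-2t) + c_2e^(-t), x_3(t) = 5c_1e^(-2t) - 2c_2e^(-t) - 2c_3e^(-3t)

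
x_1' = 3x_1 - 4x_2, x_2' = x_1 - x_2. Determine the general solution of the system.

Coefficient matrix A = [[3, -4], [1, -1]].
Characteristic polynomial det(A - λI) = λ^2 - 2λ + 1 = 0.
Single eigenvalue λ = 1 with algebraic multiplicity 2.
Eigenvector v = (2,1); generalized eigenvector w with (A-λI)w=v is (-1,-1).
General solution: e^(t)[K_1·v + K_2·(t·v + w)].

x_1(t) = 2K_1e^(t) + 2K_2te^(t) - K_2e^(t), x_2(t) = K_1e^(t) + K_2te^(t) - K_2e^(t)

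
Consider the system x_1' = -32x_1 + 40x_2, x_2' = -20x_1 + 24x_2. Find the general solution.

Coefficient matrix A = [[-32, 40], [-20, 24]].
Characteristic polynomial det(A - λI) = λ^2 + 8λ + 32 = 0.
Eigenvalues λ = -4 ± 4i (complex conjugate pair).
For λ=-4+4i: an eigenvector is (-3,-2) - i(1,1) = (-3 - i, -2 - i).
A real fundamental pair from Re and Im of e^((-4+4i)t)v: X_1 = e^(-4t)(cos(4t)·(-3,-2) + sin(4t)·(1,1)), X_2 = e^(-4t)(sin(4t)·(-3,-2) - cos(4t)·(1,1)).
General solution: c_1X_1 + c_2X_2.

x_1(t) = c_1e^(-4t)sin(4t) - 3c_1e^(-4t)cos(4t) - 3c_2e^(-4t)sin(4t) - c_2e^(-4t)cos(4t), x_2(t) = c_1e^(-4t)sin(4t) - 2c_1e^(-4t)cos(4t) - 2c_2e^(-4t)sin(4t) - c_2e^(-4t)cos(4t)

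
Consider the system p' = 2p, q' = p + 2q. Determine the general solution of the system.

p(t) = K_2e^(2t), q(t) = K_1e^(2t) + K_2te^(2t) - K_2e^(2t)

Coefficient matrix A = [[2, 0], [1, 2]].
Characteristic polynomial det(A - λI) = λ^2 - 4λ + 4 = 0.
Single eigenvalue λ = 2 with algebraic multiplicity 2.
Eigenvector v = (0,1); generalized eigenvector w with (A-λI)w=v is (1,-1).
General solution: e^(2t)[K_1·v + K_2·(t·v + w)].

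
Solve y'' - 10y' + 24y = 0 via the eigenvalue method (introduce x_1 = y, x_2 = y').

Let x_1 = y, x_2 = y'. Then x_1' = x_2 and x_2' = -24x_1 + 10x_2.
A = [[0,1],[-24,10]]; det(A-λI) = λ^2 - 10λ + 24.
Eigenvalues λ = 6, 4 with eigenvectors (1,6), (1,4).

y(t) = C_1e^(6t) + C_2e^(4t)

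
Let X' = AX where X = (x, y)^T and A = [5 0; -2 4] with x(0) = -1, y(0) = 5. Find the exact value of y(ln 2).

112

A = [[5,0],[-2,4]]; eigenvalues λ = 4, 5.
Eigenvectors: (0,1) for λ=4, (1,-2) for λ=5.
From the initial condition, c_1 = 3, c_2 = -1.
y(ln 2) = (3)(2^4)(1) + (-1)(2^5)(-2) = 112.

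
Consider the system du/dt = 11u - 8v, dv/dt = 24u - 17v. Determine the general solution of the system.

u(t) = -2c_1e^(-t) - c_2e^(-5t), v(t) = -3c_1e^(-t) - 2c_2e^(-5t)

Coefficient matrix A = [[11, -8], [24, -17]].
Characteristic polynomial det(A - λI) = λ^2 + 6λ + 5 = 0.
Eigenvalues λ = -1, -5.
For λ=-1: (A-λI) row 1 is [12, -8], so an eigenvector is (-2, -3).
For λ=-5: (A-λI) row 1 is [16, -8], so an eigenvector is (-1, -2).
General solution: c_1e^(-t)(-2,-3) + c_2e^(-5t)(-1,-2).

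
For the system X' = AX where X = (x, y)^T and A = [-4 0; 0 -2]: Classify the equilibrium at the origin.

A = [[-4,0],[0,-2]]; det(A-λI) = λ^2 + 6λ + 8.
λ = -2, -4: both negative.

stable node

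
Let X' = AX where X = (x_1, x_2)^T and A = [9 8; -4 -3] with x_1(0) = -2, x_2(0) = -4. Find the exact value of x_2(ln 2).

A = [[9,8],[-4,-3]]; eigenvalues λ = 1, 5.
Eigenvectors: (1,-1) for λ=1, (-2,1) for λ=5.
From the initial condition, c_1 = 10, c_2 = 6.
x_2(ln 2) = (10)(2^1)(-1) + (6)(2^5)(1) = 172.

172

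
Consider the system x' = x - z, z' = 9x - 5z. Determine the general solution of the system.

Coefficient matrix A = [[1, -1], [9, -5]].
Characteristic polynomial det(A - λI) = λ^2 + 4λ + 4 = 0.
Single eigenvalue λ = -2 with algebraic multiplicity 2.
Eigenvector v = (-1,-3); generalized eigenvector w with (A-λI)w=v is (-1,-2).
General solution: e^(-2t)[K_1·v + K_2·(t·v + w)].

x(t) = -K_1e^(-2t) - K_2te^(-2t) - K_2e^(-2t), z(t) = -3K_1e^(-2t) - 3K_2te^(-2t) - 2K_2e^(-2t)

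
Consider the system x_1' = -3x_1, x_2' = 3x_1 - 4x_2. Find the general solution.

x_1(t) = -c_1e^(-3t), x_2(t) = -3c_1e^(-3t) - c_2e^(-4t)

Coefficient matrix A = [[-3, 0], [3, -4]].
Characteristic polynomial det(A - λI) = λ^2 + 7λ + 12 = 0.
Eigenvalues λ = -3, -4.
For λ=-3: (A-λI) row 2 is [3, -1], so an eigenvector is (-1, -3).
For λ=-4: (A-λI) row 1 is [1, 0], so an eigenvector is (0, -1).
General solution: c_1e^(-3t)(-1,-3) + c_2e^(-4t)(0,-1).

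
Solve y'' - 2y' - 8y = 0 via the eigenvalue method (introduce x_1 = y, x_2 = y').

y(t) = C_1e^(4t) + C_2e^(-2t)

Let x_1 = y, x_2 = y'. Then x_1' = x_2 and x_2' = 8x_1 + 2x_2.
A = [[0,1],[8,2]]; det(A-λI) = λ^2 - 2λ - 8.
Eigenvalues λ = 4, -2 with eigenvectors (1,4), (1,-2).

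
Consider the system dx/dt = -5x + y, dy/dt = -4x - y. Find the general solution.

x(t) = K_1e^(-3t) + K_2te^(-3t) - 2K_2e^(-3t), y(t) = 2K_1e^(-3t) + 2K_2te^(-3t) - 3K_2e^(-3t)

Coefficient matrix A = [[-5, 1], [-4, -1]].
Characteristic polynomial det(A - λI) = λ^2 + 6λ + 9 = 0.
Single eigenvalue λ = -3 with algebraic multiplicity 2.
Eigenvector v = (1,2); generalized eigenvector w with (A-λI)w=v is (-2,-3).
General solution: e^(-3t)[K_1·v + K_2·(t·v + w)].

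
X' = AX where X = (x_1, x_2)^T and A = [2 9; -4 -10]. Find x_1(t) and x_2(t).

x_1(t) = -3K_1e^(-4t) - 3K_2te^(-4t) - 2K_2e^(-4t), x_2(t) = 2K_1e^(-4t) + 2K_2te^(-4t) + K_2e^(-4t)

Coefficient matrix A = [[2, 9], [-4, -10]].
Characteristic polynomial det(A - λI) = λ^2 + 8λ + 16 = 0.
Single eigenvalue λ = -4 with algebraic multiplicity 2.
Eigenvector v = (-3,2); generalized eigenvector w with (A-λI)w=v is (-2,1).
General solution: e^(-4t)[K_1·v + K_2·(t·v + w)].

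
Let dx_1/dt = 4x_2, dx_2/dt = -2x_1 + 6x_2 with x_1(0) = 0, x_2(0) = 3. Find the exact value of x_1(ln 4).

A = [[0,4],[-2,6]]; eigenvalues λ = 4, 2.
Eigenvectors: (1,1) for λ=4, (2,1) for λ=2.
From the initial condition, c_1 = 6, c_2 = -3.
x_1(ln 4) = (6)(4^4)(1) + (-3)(4^2)(2) = 1440.

1440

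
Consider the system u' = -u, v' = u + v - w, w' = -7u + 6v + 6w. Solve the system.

Coefficient matrix A = [[-1, 0, 0], [1, 1, -1], [-7, 6, 6]].
det(A - λI) = 0 gives eigenvalues λ = 4, 3, -1.
For λ=4: eigenvector (0,-1,3).
For λ=3: eigenvector (0,1,-2).
For λ=-1: eigenvector (1,0,1).
General solution: c_1e^(4t)(0,-1,3) + c_2e^(3t)(0,1,-2) + c_3e^(-t)(1,0,1).

u(t) = c_3e^(-t), v(t) = -c_1e^(4t) + c_2e^(3t), w(t) = 3c_1e^(4t) - 2c_2e^(3t) + c_3e^(-t)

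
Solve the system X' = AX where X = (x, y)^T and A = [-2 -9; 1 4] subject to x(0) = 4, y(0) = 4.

x(t) = -48te^(t) + 4e^(t), y(t) = 16te^(t) + 4e^(t)

Coefficient matrix A = [[-2, -9], [1, 4]].
Characteristic polynomial det(A - λI) = λ^2 - 2λ + 1 = 0.
Single eigenvalue λ = 1 with algebraic multiplicity 2.
Eigenvector v = (3,-1); generalized eigenvector w with (A-λI)w=v is (-1,0).
General solution: e^(t)[C_1·v + C_2·(t·v + w)].
Applying x(0)=4, y(0)=4 gives C_1=-4, C_2=-16.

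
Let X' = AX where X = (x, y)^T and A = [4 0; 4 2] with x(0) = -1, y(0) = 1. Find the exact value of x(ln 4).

-256

A = [[4,0],[4,2]]; eigenvalues λ = 2, 4.
Eigenvectors: (0,1) for λ=2, (1,2) for λ=4.
From the initial condition, c_1 = 3, c_2 = -1.
x(ln 4) = (3)(4^2)(0) + (-1)(4^4)(1) = -256.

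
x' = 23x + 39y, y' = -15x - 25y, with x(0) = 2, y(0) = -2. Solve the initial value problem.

Coefficient matrix A = [[23, 39], [-15, -25]].
Characteristic polynomial det(A - λI) = λ^2 + 2λ + 10 = 0.
Eigenvalues λ = -1 ± 3i (complex conjugate pair).
For λ=-1+3i: an eigenvector is (3,-2) - i(-2,1) = (3 + 2i, -2 - i).
A real fundamental pair from Re and Im of e^((-1+3i)t)v: X_1 = e^(-t)(cos(3t)·(3,-2) + sin(3t)·(-2,1)), X_2 = e^(-t)(sin(3t)·(3,-2) - cos(3t)·(-2,1)).
General solution: K_1X_1 + K_2X_2.
Applying x(0)=2, y(0)=-2 gives K_1=2, K_2=-2.

x(t) = -10e^(-t)sin(3t) + 2e^(-t)cos(3t), y(t) = 6e^(-t)sin(3t) - 2e^(-t)cos(3t)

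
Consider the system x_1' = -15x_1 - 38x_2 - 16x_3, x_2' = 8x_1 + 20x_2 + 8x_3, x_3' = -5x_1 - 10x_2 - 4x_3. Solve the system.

x_1(t) = K_1e^(t) - 2K_2e^(4t) + 2K_3e^(-4t), x_2(t) = K_2e^(4t) - K_3e^(-4t), x_3(t) = -K_1e^(t) + K_3e^(-4t)

Coefficient matrix A = [[-15, -38, -16], [8, 20, 8], [-5, -10, -4]].
det(A - λI) = 0 gives eigenvalues λ = 1, 4, -4.
For λ=1: eigenvector (1,0,-1).
For λ=4: eigenvector (-2,1,0).
For λ=-4: eigenvector (2,-1,1).
General solution: K_1e^(t)(1,0,-1) + K_2e^(4t)(-2,1,0) + K_3e^(-4t)(2,-1,1).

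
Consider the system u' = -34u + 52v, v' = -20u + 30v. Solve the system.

u(t) = 2K_1e^(-2t)sin(4t) + 3K_1e^(-2t)cos(4t) + 3K_2e^(-2t)sin(4t) - 2K_2e^(-2t)cos(4t), v(t) = K_1e^(-2t)sin(4t) + 2K_1e^(-2t)cos(4t) + 2K_2e^(-2t)sin(4t) - K_2e^(-2t)cos(4t)

Coefficient matrix A = [[-34, 52], [-20, 30]].
Characteristic polynomial det(A - λI) = λ^2 + 4λ + 20 = 0.
Eigenvalues λ = -2 ± 4i (complex conjugate pair).
For λ=-2+4i: an eigenvector is (3,2) - i(2,1) = (3 - 2i, 2 - i).
A real fundamental pair from Re and Im of e^((-2+4i)t)v: X_1 = e^(-2t)(cos(4t)·(3,2) + sin(4t)·(2,1)), X_2 = e^(-2t)(sin(4t)·(3,2) - cos(4t)·(2,1)).
General solution: K_1X_1 + K_2X_2.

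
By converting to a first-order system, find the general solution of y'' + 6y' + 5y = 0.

y(t) = c_1e^(-5t) + c_2e^(-t)

Let x_1 = y, x_2 = y'. Then x_1' = x_2 and x_2' = -5x_1 - 6x_2.
A = [[0,1],[-5,-6]]; det(A-λI) = λ^2 + 6λ + 5.
Eigenvalues λ = -5, -1 with eigenvectors (1,-5), (1,-1).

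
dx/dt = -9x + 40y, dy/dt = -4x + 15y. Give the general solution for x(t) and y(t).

Coefficient matrix A = [[-9, 40], [-4, 15]].
Characteristic polynomial det(A - λI) = λ^2 - 6λ + 25 = 0.
Eigenvalues λ = 3 ± 4i (complex conjugate pair).
For λ=3+4i: an eigenvector is (-3,-1) - i(-1,0) = (-3 + i, -1).
A real fundamental pair from Re and Im of e^((3+4i)t)v: X_1 = e^(3t)(cos(4t)·(-3,-1) + sin(4t)·(-1,0)), X_2 = e^(3t)(sin(4t)·(-3,-1) - cos(4t)·(-1,0)).
General solution: c_1X_1 + c_2X_2.

x(t) = -c_1e^(3t)sin(4t) - 3c_1e^(3t)cos(4t) - 3c_2e^(3t)sin(4t) + c_2e^(3t)cos(4t), y(t) = -c_1e^(3t)cos(4t) - c_2e^(3t)sin(4t)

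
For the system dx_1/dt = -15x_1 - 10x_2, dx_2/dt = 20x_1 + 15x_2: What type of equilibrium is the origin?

A = [[-15,-10],[20,15]]; det(A-λI) = λ^2 - 25.
λ = 5, -5: opposite signs.

saddle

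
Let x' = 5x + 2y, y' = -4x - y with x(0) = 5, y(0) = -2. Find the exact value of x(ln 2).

A = [[5,2],[-4,-1]]; eigenvalues λ = 3, 1.
Eigenvectors: (1,-1) for λ=3, (1,-2) for λ=1.
From the initial condition, c_1 = 8, c_2 = -3.
x(ln 2) = (8)(2^3)(1) + (-3)(2^1)(1) = 58.

58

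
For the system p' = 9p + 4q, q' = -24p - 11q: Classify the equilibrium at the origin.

saddle

A = [[9,4],[-24,-11]]; det(A-λI) = λ^2 + 2λ - 3.
λ = 1, -3: opposite signs.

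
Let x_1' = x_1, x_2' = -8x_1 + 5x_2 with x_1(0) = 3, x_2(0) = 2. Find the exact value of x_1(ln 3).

9

A = [[1,0],[-8,5]]; eigenvalues λ = 1, 5.
Eigenvectors: (1,2) for λ=1, (0,-1) for λ=5.
From the initial condition, c_1 = 3, c_2 = 4.
x_1(ln 3) = (3)(3^1)(1) + (4)(3^5)(0) = 9.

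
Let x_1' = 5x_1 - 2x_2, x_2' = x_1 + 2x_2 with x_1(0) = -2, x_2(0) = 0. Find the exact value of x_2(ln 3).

-108

A = [[5,-2],[1,2]]; eigenvalues λ = 4, 3.
Eigenvectors: (-2,-1) for λ=4, (1,1) for λ=3.
From the initial condition, c_1 = 2, c_2 = 2.
x_2(ln 3) = (2)(3^4)(-1) + (2)(3^3)(1) = -108.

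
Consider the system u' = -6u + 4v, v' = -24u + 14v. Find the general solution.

u(t) = -c_1e^(6t) + c_2e^(2t), v(t) = -3c_1e^(6t) + 2c_2e^(2t)

Coefficient matrix A = [[-6, 4], [-24, 14]].
Characteristic polynomial det(A - λI) = λ^2 - 8λ + 12 = 0.
Eigenvalues λ = 6, 2.
For λ=6: (A-λI) row 1 is [-12, 4], so an eigenvector is (-1, -3).
For λ=2: (A-λI) row 1 is [-8, 4], so an eigenvector is (1, 2).
General solution: c_1e^(6t)(-1,-3) + c_2e^(2t)(1,2).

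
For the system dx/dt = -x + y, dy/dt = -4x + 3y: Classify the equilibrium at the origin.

A = [[-1,1],[-4,3]]; det(A-λI) = λ^2 - 2λ + 1.
repeated λ = 1 with a single eigenvector.

unstable improper node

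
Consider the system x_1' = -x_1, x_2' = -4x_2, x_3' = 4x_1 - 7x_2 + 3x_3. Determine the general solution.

Coefficient matrix A = [[-1, 0, 0], [0, -4, 0], [4, -7, 3]].
det(A - λI) = 0 gives eigenvalues λ = -4, -1, 3.
For λ=-4: eigenvector (0,1,1).
For λ=-1: eigenvector (1,0,-1).
For λ=3: eigenvector (0,0,1).
General solution: C_1e^(-4t)(0,1,1) + C_2e^(-t)(1,0,-1) + C_3e^(3t)(0,0,1).

x_1(t) = C_2e^(-t), x_2(t) = C_1e^(-4t), x_3(t) = C_1e^(-4t) - C_2e^(-t) + C_3e^(3t)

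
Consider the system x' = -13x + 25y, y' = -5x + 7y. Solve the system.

x(t) = K_1e^(-3t)sin(5t) + 2K_1e^(-3t)cos(5t) + 2K_2e^(-3t)sin(5t) - K_2e^(-3t)cos(5t), y(t) = K_1e^(-3t)cos(5t) + K_2e^(-3t)sin(5t)

Coefficient matrix A = [[-13, 25], [-5, 7]].
Characteristic polynomial det(A - λI) = λ^2 + 6λ + 34 = 0.
Eigenvalues λ = -3 ± 5i (complex conjugate pair).
For λ=-3+5i: an eigenvector is (2,1) - i(1,0) = (2 - i, 1).
A real fundamental pair from Re and Im of e^((-3+5i)t)v: X_1 = e^(-3t)(cos(5t)·(2,1) + sin(5t)·(1,0)), X_2 = e^(-3t)(sin(5t)·(2,1) - cos(5t)·(1,0)).
General solution: K_1X_1 + K_2X_2.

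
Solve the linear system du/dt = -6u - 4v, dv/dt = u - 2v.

u(t) = 2c_1e^(-4t) + 2c_2te^(-4t) + c_2e^(-4t), v(t) = -c_1e^(-4t) - c_2te^(-4t) - c_2e^(-4t)

Coefficient matrix A = [[-6, -4], [1, -2]].
Characteristic polynomial det(A - λI) = λ^2 + 8λ + 16 = 0.
Single eigenvalue λ = -4 with algebraic multiplicity 2.
Eigenvector v = (2,-1); generalized eigenvector w with (A-λI)w=v is (1,-1).
General solution: e^(-4t)[c_1·v + c_2·(t·v + w)].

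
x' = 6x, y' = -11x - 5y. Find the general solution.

x(t) = K_1e^(6t), y(t) = -K_1e^(6t) - K_2e^(-5t)

Coefficient matrix A = [[6, 0], [-11, -5]].
Characteristic polynomial det(A - λI) = λ^2 - λ - 30 = 0.
Eigenvalues λ = 6, -5.
For λ=6: (A-λI) row 2 is [-11, -11], so an eigenvector is (1, -1).
For λ=-5: (A-λI) row 1 is [11, 0], so an eigenvector is (0, -1).
General solution: K_1e^(6t)(1,-1) + K_2e^(-5t)(0,-1).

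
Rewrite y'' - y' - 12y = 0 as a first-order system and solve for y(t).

y(t) = c_1e^(-3t) + c_2e^(4t)

Let x_1 = y, x_2 = y'. Then x_1' = x_2 and x_2' = 12x_1 + x_2.
A = [[0,1],[12,1]]; det(A-λI) = λ^2 - λ - 12.
Eigenvalues λ = -3, 4 with eigenvectors (1,-3), (1,4).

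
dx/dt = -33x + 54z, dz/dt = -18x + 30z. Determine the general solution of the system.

x(t) = 2c_1e^(-6t) + 3c_2e^(3t), z(t) = c_1e^(-6t) + 2c_2e^(3t)

Coefficient matrix A = [[-33, 54], [-18, 30]].
Characteristic polynomial det(A - λI) = λ^2 + 3λ - 18 = 0.
Eigenvalues λ = -6, 3.
For λ=-6: (A-λI) row 1 is [-27, 54], so an eigenvector is (2, 1).
For λ=3: (A-λI) row 1 is [-36, 54], so an eigenvector is (3, 2).
General solution: c_1e^(-6t)(2,1) + c_2e^(3t)(3,2).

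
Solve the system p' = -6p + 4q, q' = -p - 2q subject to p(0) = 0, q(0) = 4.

Coefficient matrix A = [[-6, 4], [-1, -2]].
Characteristic polynomial det(A - λI) = λ^2 + 8λ + 16 = 0.
Single eigenvalue λ = -4 with algebraic multiplicity 2.
Eigenvector v = (-2,-1); generalized eigenvector w with (A-λI)w=v is (-1,-1).
General solution: e^(-4t)[C_1·v + C_2·(t·v + w)].
Applying p(0)=0, q(0)=4 gives C_1=4, C_2=-8.

p(t) = 16te^(-4t), q(t) = 8te^(-4t) + 4e^(-4t)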